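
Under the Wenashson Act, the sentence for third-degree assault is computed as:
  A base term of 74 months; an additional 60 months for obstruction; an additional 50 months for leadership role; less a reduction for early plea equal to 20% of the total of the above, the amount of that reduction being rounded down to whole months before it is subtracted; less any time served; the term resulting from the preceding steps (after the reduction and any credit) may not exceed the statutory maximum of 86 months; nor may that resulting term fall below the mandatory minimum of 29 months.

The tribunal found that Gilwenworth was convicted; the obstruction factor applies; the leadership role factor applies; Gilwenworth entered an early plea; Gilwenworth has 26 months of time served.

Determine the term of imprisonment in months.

Obstruction enhancement: +60 months
Leadership role enhancement: +50 months
Adjusted term: 74 months + 60 months + 50 months = 184 months
Early plea reduction: 20% of 184 months = 36 months (rounded down)
After reduction: 184 − 36 = 148 months
Less time served: 148 months − 26 months = 122 months
Cap at 86 months: 122 months exceeds the cap → 86 months
Minimum 29 months: 86 months meets the minimum, no increase.

86 months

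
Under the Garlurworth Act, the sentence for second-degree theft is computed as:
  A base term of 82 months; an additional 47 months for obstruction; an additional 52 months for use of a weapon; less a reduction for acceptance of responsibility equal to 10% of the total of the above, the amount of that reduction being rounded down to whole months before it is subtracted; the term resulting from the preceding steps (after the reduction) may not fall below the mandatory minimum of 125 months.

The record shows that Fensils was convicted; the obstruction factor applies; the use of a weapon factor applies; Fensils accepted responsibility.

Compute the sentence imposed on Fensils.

Obstruction enhancement: +47 months
Use of a weapon enhancement: +52 months
Adjusted term: 82 months + 47 months + 52 months = 181 months
Acceptance of responsibility reduction: 10% of 181 months = 18 months (rounded down)
After reduction: 181 − 18 = 163 months
Minimum 125 months: 163 months meets the minimum, no increase.

163 months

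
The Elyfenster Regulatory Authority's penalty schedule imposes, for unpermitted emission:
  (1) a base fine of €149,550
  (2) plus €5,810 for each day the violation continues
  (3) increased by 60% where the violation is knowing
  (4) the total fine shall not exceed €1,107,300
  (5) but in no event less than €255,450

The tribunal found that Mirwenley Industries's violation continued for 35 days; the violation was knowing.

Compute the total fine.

Per-day component: 35 × €5,810 = €203,350
Base plus per-day: €149,550 + €203,350 = €352,900
Enhancement: 60% of €352,900 = €211,740
Enhanced fine: €352,900 + €211,740 = €564,640
Cap at €1,107,300: €564,640 is within the cap, no reduction.
Minimum €255,450: €564,640 meets the minimum, no increase.

€564,640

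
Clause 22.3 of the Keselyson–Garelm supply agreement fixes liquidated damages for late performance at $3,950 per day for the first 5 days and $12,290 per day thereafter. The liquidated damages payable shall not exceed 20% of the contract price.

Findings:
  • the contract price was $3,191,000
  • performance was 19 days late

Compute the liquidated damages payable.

First 5 days: 5 × $3,950 = $19,750
Remaining days: (19 − 5) × $12,290 = $172,060
Accrued per-day damages: $19,750 + $172,060 = $191,810
Cap: 20% of $3,191,000 = $638,200
Cap at $638,200: $191,810 is within the cap, no reduction.

$191,810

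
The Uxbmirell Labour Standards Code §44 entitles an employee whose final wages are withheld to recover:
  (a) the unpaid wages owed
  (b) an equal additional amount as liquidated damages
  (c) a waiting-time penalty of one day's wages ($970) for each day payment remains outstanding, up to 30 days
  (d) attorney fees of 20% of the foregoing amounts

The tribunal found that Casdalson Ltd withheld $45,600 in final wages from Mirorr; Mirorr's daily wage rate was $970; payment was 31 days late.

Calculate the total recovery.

Liquidated damages (equal amount): $45,600
Penalty days: min(31, 30) = 30
Waiting-time penalty: 30 × $970 = $29,100
Subtotal: $45,600 + $45,600 + $29,100 = $120,300
Attorney fees: 20% of $120,300 = $24,060
Total award: $120,300 + $24,060 = $144,360

$144,360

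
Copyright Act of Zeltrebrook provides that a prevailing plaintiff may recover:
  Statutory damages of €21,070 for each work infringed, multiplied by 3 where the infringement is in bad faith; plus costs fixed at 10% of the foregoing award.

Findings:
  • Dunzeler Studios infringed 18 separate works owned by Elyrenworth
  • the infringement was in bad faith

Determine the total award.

€1,251,558

Statutory damages: 18 × €21,070 = €379,260
Trebled: 3 × €379,260 = €1,137,780
Costs: 10% of €1,137,780 = €113,778
Award plus costs: €1,137,780 + €113,778 = €1,251,558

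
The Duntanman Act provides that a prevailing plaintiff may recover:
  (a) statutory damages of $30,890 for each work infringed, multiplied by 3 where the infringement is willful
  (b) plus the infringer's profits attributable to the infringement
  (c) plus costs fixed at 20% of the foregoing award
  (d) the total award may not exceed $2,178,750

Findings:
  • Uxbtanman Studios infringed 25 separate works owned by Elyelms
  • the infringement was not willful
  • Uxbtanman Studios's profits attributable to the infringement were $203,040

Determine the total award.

Statutory damages: 25 × $30,890 = $772,250
Infringement not willful: no ×3 enhancement.
Combined award: $772,250 + $203,040 = $975,290
Costs: 20% of $975,290 = $195,058
Award plus costs: $975,290 + $195,058 = $1,170,348
Cap at $2,178,750: $1,170,348 is within the cap, no reduction.

Award: $1,170,348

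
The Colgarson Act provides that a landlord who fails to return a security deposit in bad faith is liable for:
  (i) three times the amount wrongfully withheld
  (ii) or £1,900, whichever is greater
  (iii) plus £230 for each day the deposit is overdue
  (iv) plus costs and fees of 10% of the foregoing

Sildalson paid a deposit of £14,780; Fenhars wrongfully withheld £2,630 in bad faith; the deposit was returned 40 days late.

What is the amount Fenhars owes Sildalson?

Trebled: 3 × £2,630 = £7,890
Minimum £1,900: £7,890 meets the minimum, no increase.
Late-return penalty: 40 × £230 = £9,200
Damages plus late penalty: £7,890 + £9,200 = £17,090
Costs and fees: 10% of £17,090 = £1,709
Total recovery: £17,090 + £1,709 = £18,799

£18,799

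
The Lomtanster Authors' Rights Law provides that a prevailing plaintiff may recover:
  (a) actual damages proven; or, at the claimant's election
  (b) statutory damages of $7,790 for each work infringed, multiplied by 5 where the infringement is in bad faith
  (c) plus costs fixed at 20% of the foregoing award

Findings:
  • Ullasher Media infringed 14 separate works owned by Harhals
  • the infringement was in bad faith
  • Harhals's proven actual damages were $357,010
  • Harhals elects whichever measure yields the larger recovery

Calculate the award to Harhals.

Statutory damages: 14 × $7,790 = $109,060
Multiplied by 5: 5 × $109,060 = $545,300
Greater of actual damages ($357,010) or enhanced statutory damages ($545,300): $545,300
Costs: 20% of $545,300 = $109,060
Award plus costs: $545,300 + $109,060 = $654,360

$654,360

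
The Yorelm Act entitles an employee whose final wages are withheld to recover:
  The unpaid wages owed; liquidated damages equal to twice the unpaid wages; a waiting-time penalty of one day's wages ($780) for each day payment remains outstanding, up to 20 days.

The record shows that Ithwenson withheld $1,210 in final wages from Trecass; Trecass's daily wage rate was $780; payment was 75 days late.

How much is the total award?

$19,230

Doubled: 2 × $1,210 = $2,420
Penalty days: min(75, 20) = 20
Waiting-time penalty: 20 × $780 = $15,600
Total award: $1,210 + $2,420 + $15,600 = $19,230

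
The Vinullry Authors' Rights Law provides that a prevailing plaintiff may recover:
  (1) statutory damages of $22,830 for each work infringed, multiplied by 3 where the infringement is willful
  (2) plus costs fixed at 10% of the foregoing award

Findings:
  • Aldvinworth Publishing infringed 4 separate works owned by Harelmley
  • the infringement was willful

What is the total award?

$301,356

Statutory damages: 4 × $22,830 = $91,320
Trebled: 3 × $91,320 = $273,960
Costs: 10% of $273,960 = $27,396
Award plus costs: $273,960 + $27,396 = $301,356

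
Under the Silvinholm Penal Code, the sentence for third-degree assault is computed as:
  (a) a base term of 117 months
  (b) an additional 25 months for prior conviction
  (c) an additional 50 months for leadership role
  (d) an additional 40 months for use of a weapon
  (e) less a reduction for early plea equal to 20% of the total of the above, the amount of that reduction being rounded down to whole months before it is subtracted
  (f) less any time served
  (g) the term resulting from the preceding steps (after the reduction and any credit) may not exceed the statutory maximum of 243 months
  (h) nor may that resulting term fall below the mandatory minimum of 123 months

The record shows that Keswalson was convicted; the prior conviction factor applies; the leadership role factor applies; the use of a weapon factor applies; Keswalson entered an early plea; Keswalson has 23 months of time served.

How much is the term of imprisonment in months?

163 months

Prior conviction enhancement: +25 months
Leadership role enhancement: +50 months
Use of a weapon enhancement: +40 months
Adjusted term: 117 months + 25 months + 50 months + 40 months = 232 months
Early plea reduction: 20% of 232 months = 46 months (rounded down)
After reduction: 232 − 46 = 186 months
Less time served: 186 months − 23 months = 163 months
Cap at 243 months: 163 months is within the cap, no reduction.
Minimum 123 months: 163 months meets the minimum, no increase.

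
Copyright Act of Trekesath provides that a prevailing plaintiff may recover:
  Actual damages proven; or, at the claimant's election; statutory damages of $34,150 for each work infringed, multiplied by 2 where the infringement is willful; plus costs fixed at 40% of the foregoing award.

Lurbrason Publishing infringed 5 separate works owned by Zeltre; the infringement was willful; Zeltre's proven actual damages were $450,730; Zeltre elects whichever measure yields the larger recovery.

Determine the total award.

$631,022

Statutory damages: 5 × $34,150 = $170,750
Doubled: 2 × $170,750 = $341,500
Greater of actual damages ($450,730) or enhanced statutory damages ($341,500): $450,730
Costs: 40% of $450,730 = $180,292
Award plus costs: $450,730 + $180,292 = $631,022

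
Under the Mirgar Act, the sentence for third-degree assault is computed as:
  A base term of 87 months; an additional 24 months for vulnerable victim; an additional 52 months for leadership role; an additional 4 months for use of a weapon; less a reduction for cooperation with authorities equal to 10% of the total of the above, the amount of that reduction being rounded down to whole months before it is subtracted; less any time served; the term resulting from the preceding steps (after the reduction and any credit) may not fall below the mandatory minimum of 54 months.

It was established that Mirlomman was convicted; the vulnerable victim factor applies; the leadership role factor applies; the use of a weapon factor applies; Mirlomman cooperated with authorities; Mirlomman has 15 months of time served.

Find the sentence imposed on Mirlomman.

Vulnerable victim enhancement: +24 months
Leadership role enhancement: +52 months
Use of a weapon enhancement: +4 months
Adjusted term: 87 months + 24 months + 52 months + 4 months = 167 months
Cooperation with authorities reduction: 10% of 167 months = 16 months (rounded down)
After reduction: 167 − 16 = 151 months
Less time served: 151 months − 15 months = 136 months
Minimum 54 months: 136 months meets the minimum, no increase.

Sentence: 136 months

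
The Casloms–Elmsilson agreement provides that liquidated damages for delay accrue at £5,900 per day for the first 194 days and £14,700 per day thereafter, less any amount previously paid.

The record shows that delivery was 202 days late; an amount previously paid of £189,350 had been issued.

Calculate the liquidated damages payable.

First 194 days: 194 × £5,900 = £1,144,600
Remaining days: (202 − 194) × £14,700 = £117,600
Accrued per-day damages: £1,144,600 + £117,600 = £1,262,200
Less amount previously paid: £1,262,200 − £189,350 = £1,072,850

£1,072,850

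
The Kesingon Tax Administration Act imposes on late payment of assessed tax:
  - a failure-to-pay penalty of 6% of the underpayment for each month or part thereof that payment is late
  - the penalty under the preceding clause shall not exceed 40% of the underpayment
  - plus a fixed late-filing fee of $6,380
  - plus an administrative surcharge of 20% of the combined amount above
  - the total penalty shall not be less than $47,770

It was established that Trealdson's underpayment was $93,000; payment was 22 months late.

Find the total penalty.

$52,296

Accrued rate: 6% × 22 = 132%, capped at 40% → 40%
Failure-to-pay penalty: 40% of $93,000 = $37,200
Penalty before surcharge: $37,200 + $6,380 = $43,580
Administrative surcharge: 20% of $43,580 = $8,716
Total penalty: $43,580 + $8,716 = $52,296
Minimum $47,770: $52,296 meets the minimum, no increase.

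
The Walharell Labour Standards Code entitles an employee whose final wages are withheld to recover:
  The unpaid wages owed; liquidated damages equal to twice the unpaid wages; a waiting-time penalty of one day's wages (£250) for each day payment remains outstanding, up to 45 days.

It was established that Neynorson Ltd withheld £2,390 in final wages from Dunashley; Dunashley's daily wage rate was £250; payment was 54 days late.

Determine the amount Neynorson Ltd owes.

Doubled: 2 × £2,390 = £4,780
Penalty days: min(54, 45) = 45
Waiting-time penalty: 45 × £250 = £11,250
Total award: £2,390 + £4,780 + £11,250 = £18,420

Total award: £18,420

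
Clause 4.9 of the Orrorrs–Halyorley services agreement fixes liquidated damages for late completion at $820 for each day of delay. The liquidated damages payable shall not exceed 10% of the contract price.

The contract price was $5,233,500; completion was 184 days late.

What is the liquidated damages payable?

$150,880

Per-day damages: 184 × $820 = $150,880
Cap: 10% of $5,233,500 = $523,350
Cap at $523,350: $150,880 is within the cap, no reduction.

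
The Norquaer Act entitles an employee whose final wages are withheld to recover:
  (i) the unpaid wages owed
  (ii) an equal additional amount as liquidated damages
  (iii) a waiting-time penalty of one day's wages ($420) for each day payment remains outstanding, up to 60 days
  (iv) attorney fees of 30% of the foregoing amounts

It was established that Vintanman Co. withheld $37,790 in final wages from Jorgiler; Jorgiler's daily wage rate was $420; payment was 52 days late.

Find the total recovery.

Liquidated damages (equal amount): $37,790
Penalty days: min(52, 60) = 52
Waiting-time penalty: 52 × $420 = $21,840
Subtotal: $37,790 + $37,790 + $21,840 = $97,420
Attorney fees: 30% of $97,420 = $29,226
Total award: $97,420 + $29,226 = $126,646

$126,646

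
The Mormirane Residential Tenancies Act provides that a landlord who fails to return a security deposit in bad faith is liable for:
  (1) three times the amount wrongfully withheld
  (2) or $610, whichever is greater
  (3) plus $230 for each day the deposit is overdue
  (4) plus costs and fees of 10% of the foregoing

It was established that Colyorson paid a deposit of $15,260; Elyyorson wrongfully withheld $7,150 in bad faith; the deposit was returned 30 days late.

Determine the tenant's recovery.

Recovery: $31,185

Trebled: 3 × $7,150 = $21,450
Minimum $610: $21,450 meets the minimum, no increase.
Late-return penalty: 30 × $230 = $6,900
Damages plus late penalty: $21,450 + $6,900 = $28,350
Costs and fees: 10% of $28,350 = $2,835
Total recovery: $28,350 + $2,835 = $31,185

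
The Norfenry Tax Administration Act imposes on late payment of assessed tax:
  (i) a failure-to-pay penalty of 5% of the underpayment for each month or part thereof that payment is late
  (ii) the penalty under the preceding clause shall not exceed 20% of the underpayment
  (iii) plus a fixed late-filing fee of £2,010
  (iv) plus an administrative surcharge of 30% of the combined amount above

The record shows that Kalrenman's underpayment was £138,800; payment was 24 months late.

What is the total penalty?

Accrued rate: 5% × 24 = 120%, capped at 20% → 20%
Failure-to-pay penalty: 20% of £138,800 = £27,760
Penalty before surcharge: £27,760 + £2,010 = £29,770
Administrative surcharge: 30% of £29,770 = £8,931
Total penalty: £29,770 + £8,931 = £38,701

£38,701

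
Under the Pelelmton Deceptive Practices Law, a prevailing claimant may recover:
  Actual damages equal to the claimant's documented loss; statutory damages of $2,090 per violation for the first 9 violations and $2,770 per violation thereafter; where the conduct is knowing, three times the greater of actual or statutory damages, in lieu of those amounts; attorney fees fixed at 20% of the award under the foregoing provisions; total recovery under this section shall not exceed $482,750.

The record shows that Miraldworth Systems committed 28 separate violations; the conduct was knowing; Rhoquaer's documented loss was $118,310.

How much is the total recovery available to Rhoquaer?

First 9 violations: 9 × $2,090 = $18,810
Remaining violations: (28 − 9) × $2,770 = $52,630
Statutory damages: $18,810 + $52,630 = $71,440
Greater of actual damages ($118,310) or statutory damages ($71,440): $118,310
Trebled: 3 × $118,310 = $354,930
Attorney fees: 20% of $354,930 = $70,986
Total before cap: $354,930 + $70,986 = $425,916
Cap at $482,750: $425,916 is within the cap, no reduction.

Total recovery: $425,916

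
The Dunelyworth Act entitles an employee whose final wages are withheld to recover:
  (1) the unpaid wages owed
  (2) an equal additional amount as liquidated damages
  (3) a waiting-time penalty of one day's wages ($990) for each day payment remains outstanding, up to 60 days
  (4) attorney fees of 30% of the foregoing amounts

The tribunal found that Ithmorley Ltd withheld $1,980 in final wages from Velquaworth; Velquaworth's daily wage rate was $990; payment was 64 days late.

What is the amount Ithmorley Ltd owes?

Liquidated damages (equal amount): $1,980
Penalty days: min(64, 60) = 60
Waiting-time penalty: 60 × $990 = $59,400
Subtotal: $1,980 + $1,980 + $59,400 = $63,360
Attorney fees: 30% of $63,360 = $19,008
Total award: $63,360 + $19,008 = $82,368

$82,368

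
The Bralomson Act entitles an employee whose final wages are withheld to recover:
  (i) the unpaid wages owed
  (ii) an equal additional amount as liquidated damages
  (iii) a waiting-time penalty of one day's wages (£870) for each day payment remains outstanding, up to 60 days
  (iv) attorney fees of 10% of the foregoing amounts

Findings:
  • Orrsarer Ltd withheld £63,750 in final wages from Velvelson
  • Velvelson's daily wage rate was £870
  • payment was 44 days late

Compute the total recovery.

£182,358

Liquidated damages (equal amount): £63,750
Penalty days: min(44, 60) = 44
Waiting-time penalty: 44 × £870 = £38,280
Subtotal: £63,750 + £63,750 + £38,280 = £165,780
Attorney fees: 10% of £165,780 = £16,578
Total award: £165,780 + £16,578 = £182,358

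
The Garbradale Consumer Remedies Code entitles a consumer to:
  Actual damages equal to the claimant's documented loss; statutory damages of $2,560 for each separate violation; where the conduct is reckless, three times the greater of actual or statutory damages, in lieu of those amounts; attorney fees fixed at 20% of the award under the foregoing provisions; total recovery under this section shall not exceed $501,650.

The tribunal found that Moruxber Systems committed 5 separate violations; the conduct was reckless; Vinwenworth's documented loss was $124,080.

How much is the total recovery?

$446,688

Statutory damages: 5 × $2,560 = $12,800
Greater of actual damages ($124,080) or statutory damages ($12,800): $124,080
Trebled: 3 × $124,080 = $372,240
Attorney fees: 20% of $372,240 = $74,448
Total before cap: $372,240 + $74,448 = $446,688
Cap at $501,650: $446,688 is within the cap, no reduction.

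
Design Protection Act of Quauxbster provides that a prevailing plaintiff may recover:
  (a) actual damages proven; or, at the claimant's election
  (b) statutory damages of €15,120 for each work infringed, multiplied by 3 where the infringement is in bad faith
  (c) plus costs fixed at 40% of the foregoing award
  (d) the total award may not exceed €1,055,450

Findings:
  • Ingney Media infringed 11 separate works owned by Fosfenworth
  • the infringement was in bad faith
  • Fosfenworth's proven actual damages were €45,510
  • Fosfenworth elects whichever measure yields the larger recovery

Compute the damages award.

Statutory damages: 11 × €15,120 = €166,320
Trebled: 3 × €166,320 = €498,960
Greater of actual damages (€45,510) or enhanced statutory damages (€498,960): €498,960
Costs: 40% of €498,960 = €199,584
Award plus costs: €498,960 + €199,584 = €698,544
Cap at €1,055,450: €698,544 is within the cap, no reduction.

€698,544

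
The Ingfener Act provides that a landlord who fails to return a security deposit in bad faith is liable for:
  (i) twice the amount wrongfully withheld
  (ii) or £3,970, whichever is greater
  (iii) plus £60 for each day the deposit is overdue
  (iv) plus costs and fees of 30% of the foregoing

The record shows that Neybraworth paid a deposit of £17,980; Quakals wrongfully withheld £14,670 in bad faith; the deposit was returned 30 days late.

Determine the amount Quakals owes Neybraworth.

£40,482

Doubled: 2 × £14,670 = £29,340
Minimum £3,970: £29,340 meets the minimum, no increase.
Late-return penalty: 30 × £60 = £1,800
Damages plus late penalty: £29,340 + £1,800 = £31,140
Costs and fees: 30% of £31,140 = £9,342
Total recovery: £31,140 + £9,342 = £40,482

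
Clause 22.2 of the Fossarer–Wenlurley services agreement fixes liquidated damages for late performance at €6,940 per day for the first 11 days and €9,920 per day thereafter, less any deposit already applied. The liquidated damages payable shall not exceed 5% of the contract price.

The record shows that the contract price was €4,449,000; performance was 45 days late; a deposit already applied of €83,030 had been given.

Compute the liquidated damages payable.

First 11 days: 11 × €6,940 = €76,340
Remaining days: (45 − 11) × €9,920 = €337,280
Accrued per-day damages: €76,340 + €337,280 = €413,620
Less deposit already applied: €413,620 − €83,030 = €330,590
Cap: 5% of €4,449,000 = €222,450
Cap at €222,450: €330,590 exceeds the cap → €222,450

€222,450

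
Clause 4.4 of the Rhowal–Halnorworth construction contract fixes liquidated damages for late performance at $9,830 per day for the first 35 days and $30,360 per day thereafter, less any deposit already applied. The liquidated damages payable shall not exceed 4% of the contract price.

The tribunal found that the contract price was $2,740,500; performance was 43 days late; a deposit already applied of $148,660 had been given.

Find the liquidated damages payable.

Liquidated damages: $109,620

First 35 days: 35 × $9,830 = $344,050
Remaining days: (43 − 35) × $30,360 = $242,880
Accrued per-day damages: $344,050 + $242,880 = $586,930
Less deposit already applied: $586,930 − $148,660 = $438,270
Cap: 4% of $2,740,500 = $109,620
Cap at $109,620: $438,270 exceeds the cap → $109,620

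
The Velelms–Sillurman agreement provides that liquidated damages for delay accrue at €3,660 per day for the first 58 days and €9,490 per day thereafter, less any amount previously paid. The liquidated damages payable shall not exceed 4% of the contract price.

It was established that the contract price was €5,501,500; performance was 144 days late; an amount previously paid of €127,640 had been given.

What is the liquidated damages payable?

€220,060

First 58 days: 58 × €3,660 = €212,280
Remaining days: (144 − 58) × €9,490 = €816,140
Accrued per-day damages: €212,280 + €816,140 = €1,028,420
Less amount previously paid: €1,028,420 − €127,640 = €900,780
Cap: 4% of €5,501,500 = €220,060
Cap at €220,060: €900,780 exceeds the cap → €220,060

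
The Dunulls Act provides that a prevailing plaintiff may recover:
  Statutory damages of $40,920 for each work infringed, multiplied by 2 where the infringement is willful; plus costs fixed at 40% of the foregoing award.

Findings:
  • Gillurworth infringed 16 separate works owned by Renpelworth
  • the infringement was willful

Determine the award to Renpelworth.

Statutory damages: 16 × $40,920 = $654,720
Doubled: 2 × $654,720 = $1,309,440
Costs: 40% of $1,309,440 = $523,776
Award plus costs: $1,309,440 + $523,776 = $1,833,216

$1,833,216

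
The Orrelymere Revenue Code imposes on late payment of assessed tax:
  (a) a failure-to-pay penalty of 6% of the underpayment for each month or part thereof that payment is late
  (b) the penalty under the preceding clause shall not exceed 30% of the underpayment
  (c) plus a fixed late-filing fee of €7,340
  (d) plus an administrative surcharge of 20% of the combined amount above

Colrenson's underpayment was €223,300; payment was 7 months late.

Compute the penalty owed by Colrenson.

Accrued rate: 6% × 7 = 42%, capped at 30% → 30%
Failure-to-pay penalty: 30% of €223,300 = €66,990
Penalty before surcharge: €66,990 + €7,340 = €74,330
Administrative surcharge: 20% of €74,330 = €14,866
Total penalty: €74,330 + €14,866 = €89,196

€89,196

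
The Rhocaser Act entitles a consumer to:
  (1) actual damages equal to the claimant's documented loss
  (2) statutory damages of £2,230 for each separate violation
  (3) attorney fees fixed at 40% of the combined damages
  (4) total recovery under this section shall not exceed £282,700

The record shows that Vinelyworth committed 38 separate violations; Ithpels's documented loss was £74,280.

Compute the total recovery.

£222,628

Statutory damages: 38 × £2,230 = £84,740
Combined damages: £74,280 + £84,740 = £159,020
Attorney fees: 40% of £159,020 = £63,608
Total before cap: £159,020 + £63,608 = £222,628
Cap at £282,700: £222,628 is within the cap, no reduction.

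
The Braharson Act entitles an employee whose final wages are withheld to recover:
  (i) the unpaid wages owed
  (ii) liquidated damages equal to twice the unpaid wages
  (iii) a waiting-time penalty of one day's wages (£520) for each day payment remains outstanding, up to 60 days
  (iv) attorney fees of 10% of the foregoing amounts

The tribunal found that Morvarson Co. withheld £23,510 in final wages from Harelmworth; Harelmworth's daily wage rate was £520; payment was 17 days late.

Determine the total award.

£87,307

Doubled: 2 × £23,510 = £47,020
Penalty days: min(17, 60) = 17
Waiting-time penalty: 17 × £520 = £8,840
Subtotal: £23,510 + £47,020 + £8,840 = £79,370
Attorney fees: 10% of £79,370 = £7,937
Total award: £79,370 + £7,937 = £87,307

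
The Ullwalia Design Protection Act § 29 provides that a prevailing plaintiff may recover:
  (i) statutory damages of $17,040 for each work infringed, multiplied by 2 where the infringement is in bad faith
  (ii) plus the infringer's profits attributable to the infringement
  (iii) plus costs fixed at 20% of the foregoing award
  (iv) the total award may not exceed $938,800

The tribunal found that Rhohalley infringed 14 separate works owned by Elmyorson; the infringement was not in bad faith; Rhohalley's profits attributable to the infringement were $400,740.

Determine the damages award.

$767,160

Statutory damages: 14 × $17,040 = $238,560
Infringement not in bad faith: no ×2 enhancement.
Combined award: $238,560 + $400,740 = $639,300
Costs: 20% of $639,300 = $127,860
Award plus costs: $639,300 + $127,860 = $767,160
Cap at $938,800: $767,160 is within the cap, no reduction.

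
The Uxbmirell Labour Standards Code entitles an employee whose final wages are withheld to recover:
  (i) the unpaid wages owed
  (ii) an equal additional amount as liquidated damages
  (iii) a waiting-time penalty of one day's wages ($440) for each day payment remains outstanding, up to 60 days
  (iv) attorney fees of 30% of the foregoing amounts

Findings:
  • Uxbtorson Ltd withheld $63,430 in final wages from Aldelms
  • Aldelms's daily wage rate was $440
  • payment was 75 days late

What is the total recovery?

Liquidated damages (equal amount): $63,430
Penalty days: min(75, 60) = 60
Waiting-time penalty: 60 × $440 = $26,400
Subtotal: $63,430 + $63,430 + $26,400 = $153,260
Attorney fees: 30% of $153,260 = $45,978
Total award: $153,260 + $45,978 = $199,238

$199,238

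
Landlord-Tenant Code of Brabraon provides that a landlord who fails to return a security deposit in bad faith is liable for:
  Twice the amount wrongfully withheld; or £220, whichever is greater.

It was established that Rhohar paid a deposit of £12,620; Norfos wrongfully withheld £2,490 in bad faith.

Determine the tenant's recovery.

Doubled: 2 × £2,490 = £4,980
Minimum £220: £4,980 meets the minimum, no increase.

£4,980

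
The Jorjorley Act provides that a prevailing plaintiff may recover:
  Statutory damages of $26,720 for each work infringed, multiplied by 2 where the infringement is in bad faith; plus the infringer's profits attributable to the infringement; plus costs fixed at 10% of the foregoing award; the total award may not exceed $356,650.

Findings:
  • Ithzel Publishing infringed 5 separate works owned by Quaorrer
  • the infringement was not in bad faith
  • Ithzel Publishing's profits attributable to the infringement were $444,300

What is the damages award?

$356,650

Statutory damages: 5 × $26,720 = $133,600
Infringement not in bad faith: no ×2 enhancement.
Combined award: $133,600 + $444,300 = $577,900
Costs: 10% of $577,900 = $57,790
Award plus costs: $577,900 + $57,790 = $635,690
Cap at $356,650: $635,690 exceeds the cap → $356,650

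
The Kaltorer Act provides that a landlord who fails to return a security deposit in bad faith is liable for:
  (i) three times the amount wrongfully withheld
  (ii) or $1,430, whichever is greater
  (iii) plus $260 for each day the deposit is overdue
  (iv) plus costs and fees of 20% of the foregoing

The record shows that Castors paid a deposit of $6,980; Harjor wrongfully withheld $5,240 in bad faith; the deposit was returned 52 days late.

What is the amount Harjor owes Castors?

Trebled: 3 × $5,240 = $15,720
Minimum $1,430: $15,720 meets the minimum, no increase.
Late-return penalty: 52 × $260 = $13,520
Damages plus late penalty: $15,720 + $13,520 = $29,240
Costs and fees: 20% of $29,240 = $5,848
Total recovery: $29,240 + $5,848 = $35,088

Recovery: $35,088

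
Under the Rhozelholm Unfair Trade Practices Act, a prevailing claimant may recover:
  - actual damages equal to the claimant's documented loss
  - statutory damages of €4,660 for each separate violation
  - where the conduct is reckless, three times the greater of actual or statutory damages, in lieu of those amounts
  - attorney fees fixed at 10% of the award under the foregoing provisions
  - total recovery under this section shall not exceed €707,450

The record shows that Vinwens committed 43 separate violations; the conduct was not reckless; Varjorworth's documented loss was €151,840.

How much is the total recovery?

Statutory damages: 43 × €4,660 = €200,380
Conduct not reckless: the in-lieu enhancement does not apply.
Actual plus statutory damages: €151,840 + €200,380 = €352,220
Attorney fees: 10% of €352,220 = €35,222
Total before cap: €352,220 + €35,222 = €387,442
Cap at €707,450: €387,442 is within the cap, no reduction.

€387,442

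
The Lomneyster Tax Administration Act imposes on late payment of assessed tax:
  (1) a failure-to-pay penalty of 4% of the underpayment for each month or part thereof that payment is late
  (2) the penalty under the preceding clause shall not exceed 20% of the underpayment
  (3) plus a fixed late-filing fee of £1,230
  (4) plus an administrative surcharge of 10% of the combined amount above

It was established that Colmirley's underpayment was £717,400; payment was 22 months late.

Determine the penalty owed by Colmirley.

Accrued rate: 4% × 22 = 88%, capped at 20% → 20%
Failure-to-pay penalty: 20% of £717,400 = £143,480
Penalty before surcharge: £143,480 + £1,230 = £144,710
Administrative surcharge: 10% of £144,710 = £14,471
Total penalty: £144,710 + £14,471 = £159,181

£159,181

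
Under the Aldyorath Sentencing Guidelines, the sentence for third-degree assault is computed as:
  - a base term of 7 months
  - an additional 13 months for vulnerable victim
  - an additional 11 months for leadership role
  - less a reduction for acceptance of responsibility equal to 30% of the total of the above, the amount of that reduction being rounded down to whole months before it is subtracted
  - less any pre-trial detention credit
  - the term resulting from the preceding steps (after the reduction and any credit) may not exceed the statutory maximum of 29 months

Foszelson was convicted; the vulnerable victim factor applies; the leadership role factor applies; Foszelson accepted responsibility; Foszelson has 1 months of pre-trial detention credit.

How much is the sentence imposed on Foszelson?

21 months

Vulnerable victim enhancement: +13 months
Leadership role enhancement: +11 months
Adjusted term: 7 months + 13 months + 11 months = 31 months
Acceptance of responsibility reduction: 30% of 31 months = 9 months (rounded down)
After reduction: 31 − 9 = 22 months
Less pre-trial detention credit: 22 months − 1 months = 21 months
Cap at 29 months: 21 months is within the cap, no reduction.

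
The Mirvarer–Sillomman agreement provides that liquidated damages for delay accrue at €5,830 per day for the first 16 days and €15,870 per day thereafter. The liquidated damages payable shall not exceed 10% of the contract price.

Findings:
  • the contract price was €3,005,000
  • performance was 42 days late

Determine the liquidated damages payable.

First 16 days: 16 × €5,830 = €93,280
Remaining days: (42 − 16) × €15,870 = €412,620
Accrued per-day damages: €93,280 + €412,620 = €505,900
Cap: 10% of €3,005,000 = €300,500
Cap at €300,500: €505,900 exceeds the cap → €300,500

Liquidated damages: €300,500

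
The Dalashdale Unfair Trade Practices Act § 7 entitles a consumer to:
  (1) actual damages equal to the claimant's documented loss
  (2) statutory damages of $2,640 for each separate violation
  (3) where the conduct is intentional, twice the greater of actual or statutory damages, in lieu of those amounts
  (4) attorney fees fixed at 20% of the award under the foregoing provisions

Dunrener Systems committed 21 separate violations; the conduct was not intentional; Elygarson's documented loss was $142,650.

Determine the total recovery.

Statutory damages: 21 × $2,640 = $55,440
Conduct not intentional: the in-lieu enhancement does not apply.
Actual plus statutory damages: $142,650 + $55,440 = $198,090
Attorney fees: 20% of $198,090 = $39,618
Total recovery: $198,090 + $39,618 = $237,708

$237,708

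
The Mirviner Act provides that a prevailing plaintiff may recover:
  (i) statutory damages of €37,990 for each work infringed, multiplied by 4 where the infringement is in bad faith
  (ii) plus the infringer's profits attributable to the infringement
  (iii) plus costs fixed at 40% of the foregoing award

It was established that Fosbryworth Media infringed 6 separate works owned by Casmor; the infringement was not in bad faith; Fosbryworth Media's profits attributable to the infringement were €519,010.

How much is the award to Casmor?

Statutory damages: 6 × €37,990 = €227,940
Infringement not in bad faith: no ×4 enhancement.
Combined award: €227,940 + €519,010 = €746,950
Costs: 40% of €746,950 = €298,780
Award plus costs: €746,950 + €298,780 = €1,045,730

€1,045,730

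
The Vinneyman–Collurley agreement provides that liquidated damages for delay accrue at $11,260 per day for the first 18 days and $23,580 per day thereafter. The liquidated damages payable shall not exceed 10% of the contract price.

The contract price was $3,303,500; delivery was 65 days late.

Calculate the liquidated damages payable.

First 18 days: 18 × $11,260 = $202,680
Remaining days: (65 − 18) × $23,580 = $1,108,260
Accrued per-day damages: $202,680 + $1,108,260 = $1,310,940
Cap: 10% of $3,303,500 = $330,350
Cap at $330,350: $1,310,940 exceeds the cap → $330,350

$330,350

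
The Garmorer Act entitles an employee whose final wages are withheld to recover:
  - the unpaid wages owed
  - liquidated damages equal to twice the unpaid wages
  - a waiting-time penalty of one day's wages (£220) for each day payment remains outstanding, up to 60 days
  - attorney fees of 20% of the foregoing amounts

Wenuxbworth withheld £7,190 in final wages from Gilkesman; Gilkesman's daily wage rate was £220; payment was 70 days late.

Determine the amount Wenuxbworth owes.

£41,724

Doubled: 2 × £7,190 = £14,380
Penalty days: min(70, 60) = 60
Waiting-time penalty: 60 × £220 = £13,200
Subtotal: £7,190 + £14,380 + £13,200 = £34,770
Attorney fees: 20% of £34,770 = £6,954
Total award: £34,770 + £6,954 = £41,724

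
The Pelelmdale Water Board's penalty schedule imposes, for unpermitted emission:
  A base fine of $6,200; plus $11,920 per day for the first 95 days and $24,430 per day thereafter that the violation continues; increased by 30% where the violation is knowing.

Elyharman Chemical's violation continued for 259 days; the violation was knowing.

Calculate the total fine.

$6,688,656

First 95 days: 95 × $11,920 = $1,132,400
Remaining days: (259 − 95) × $24,430 = $4,006,520
Per-day component: $1,132,400 + $4,006,520 = $5,138,920
Base plus per-day: $6,200 + $5,138,920 = $5,145,120
Enhancement: 30% of $5,145,120 = $1,543,536
Enhanced fine: $5,145,120 + $1,543,536 = $6,688,656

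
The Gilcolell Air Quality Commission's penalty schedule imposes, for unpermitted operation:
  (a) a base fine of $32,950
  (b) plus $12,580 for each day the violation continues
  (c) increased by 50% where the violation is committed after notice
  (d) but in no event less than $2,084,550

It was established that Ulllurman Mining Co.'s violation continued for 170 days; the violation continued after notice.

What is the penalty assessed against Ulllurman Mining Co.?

Per-day component: 170 × $12,580 = $2,138,600
Base plus per-day: $32,950 + $2,138,600 = $2,171,550
Enhancement: 50% of $2,171,550 = $1,085,775
Enhanced fine: $2,171,550 + $1,085,775 = $3,257,325
Minimum $2,084,550: $3,257,325 meets the minimum, no increase.

$3,257,325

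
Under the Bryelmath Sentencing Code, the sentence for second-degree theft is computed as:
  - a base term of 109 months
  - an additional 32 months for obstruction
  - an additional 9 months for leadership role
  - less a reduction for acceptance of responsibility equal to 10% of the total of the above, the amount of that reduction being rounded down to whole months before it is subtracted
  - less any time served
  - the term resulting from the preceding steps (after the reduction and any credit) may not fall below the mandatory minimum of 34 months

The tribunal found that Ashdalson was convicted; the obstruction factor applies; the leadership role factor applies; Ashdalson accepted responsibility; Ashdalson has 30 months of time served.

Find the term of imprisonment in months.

Obstruction enhancement: +32 months
Leadership role enhancement: +9 months
Adjusted term: 109 months + 32 months + 9 months = 150 months
Acceptance of responsibility reduction: 10% of 150 months = 15 months (rounded down)
After reduction: 150 − 15 = 135 months
Less time served: 135 months − 30 months = 105 months
Minimum 34 months: 105 months meets the minimum, no increase.

105 months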